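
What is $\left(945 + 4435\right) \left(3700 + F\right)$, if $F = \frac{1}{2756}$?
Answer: $\frac{13715235345}{689} \approx 1.9906 \cdot 10^{7}$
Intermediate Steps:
$F = \frac{1}{2756} \approx 0.00036284$
$\left(945 + 4435\right) \left(3700 + F\right) = \left(945 + 4435\right) \left(3700 + \frac{1}{2756}\right) = 5380 \cdot \frac{10197201}{2756} = \frac{13715235345}{689}$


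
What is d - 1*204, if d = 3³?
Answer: -177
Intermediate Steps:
d = 27
d - 1*204 = 27 - 1*204 = 27 - 204 = -177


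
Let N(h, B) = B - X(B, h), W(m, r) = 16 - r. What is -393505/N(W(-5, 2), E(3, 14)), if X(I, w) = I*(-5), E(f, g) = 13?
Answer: -393505/78 ≈ -5044.9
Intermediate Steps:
X(I, w) = -5*I
N(h, B) = 6*B (N(h, B) = B - (-5)*B = B + 5*B = 6*B)
-393505/N(W(-5, 2), E(3, 14)) = -393505/(6*13) = -393505/78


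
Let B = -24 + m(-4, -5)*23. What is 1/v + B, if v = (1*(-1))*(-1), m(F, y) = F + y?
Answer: -230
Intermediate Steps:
v = 1 (v = -1*(-1) = 1)
B = -231 (B = -24 + (-4 - 5)*23 = -24 - 9*23 = -24 - 207 = -231)
1/v + B = 1/1 - 231 = 1 - 231 = -230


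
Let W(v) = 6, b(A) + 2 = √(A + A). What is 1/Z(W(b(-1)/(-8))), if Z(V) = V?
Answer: ⅙ ≈ 0.16667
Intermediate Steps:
b(A) = -2 + √2*√A (b(A) = -2 + √(A + A) = -2 + √(2*A) = -2 + √2*√A)
1/Z(W(b(-1)/(-8))) = 1/6 = ⅙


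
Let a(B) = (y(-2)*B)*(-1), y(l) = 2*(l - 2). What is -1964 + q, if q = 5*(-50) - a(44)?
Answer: -2566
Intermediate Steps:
y(l) = -4 + 2*l (y(l) = 2*(-2 + l) = -4 + 2*l)
a(B) = 8*B (a(B) = ((-4 + 2*(-2))*B)*(-1) = ((-4 - 4)*B)*(-1) = -8*B*(-1) = 8*B)
q = -602 (q = 5*(-50) - 8*44 = -250 - 1*352 = -250 - 352 = -602)
-1964 + q = -1964 - 602 = -2566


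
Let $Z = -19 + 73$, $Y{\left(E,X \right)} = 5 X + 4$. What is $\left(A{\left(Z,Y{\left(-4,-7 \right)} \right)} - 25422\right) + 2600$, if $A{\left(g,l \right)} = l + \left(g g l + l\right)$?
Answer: $-113280$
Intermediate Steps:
$Y{\left(E,X \right)} = 4 + 5 X$
$Z = 54$
$A{\left(g,l \right)} = 2 l + l g^{2}$ ($A{\left(g,l \right)} = l + \left(g^{2} l + l\right) = l + \left(l g^{2} + l\right) = l + \left(l + l g^{2}\right) = 2 l + l g^{2}$)
$\left(A{\left(Z,Y{\left(-4,-7 \right)} \right)} - 25422\right) + 2600 = \left(\left(4 + 5 \left(-7\right)\right) \left(2 + 54^{2}\right) - 25422\right) + 2600 = \left(\left(4 - 35\right) \left(2 + 2916\right) - 25422\right) + 2600 = \left(\left(-31\right) 2918 - 25422\right) + 2600 = \left(-90458 - 25422\right) + 2600 = -115880 + 2600 = -113280$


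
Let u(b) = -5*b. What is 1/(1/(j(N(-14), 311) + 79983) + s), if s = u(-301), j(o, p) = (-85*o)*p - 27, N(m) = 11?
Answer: 210829/317297644 ≈ 0.00066445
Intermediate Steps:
j(o, p) = -27 - 85*o*p (j(o, p) = -85*o*p - 27 = -27 - 85*o*p)
s = 1505 (s = -5*(-301) = 1505)
1/(1/(j(N(-14), 311) + 79983) + s) = 1/(1/((-27 - 85*11*311) + 79983) + 1505) = 1/(1/((-27 - 290785) + 79983) + 1505) = 1/(1/(-290812 + 79983) + 1505) = 1/(1/(-210829) + 1505) = 1/(-1/210829 + 1505) = 1/(317297644/210829) = 210829/317297644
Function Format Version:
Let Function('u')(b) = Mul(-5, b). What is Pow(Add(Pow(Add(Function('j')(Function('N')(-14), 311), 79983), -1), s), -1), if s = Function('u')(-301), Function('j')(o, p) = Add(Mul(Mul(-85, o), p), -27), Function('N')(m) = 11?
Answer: Rational(210829, 317297644) ≈ 0.00066445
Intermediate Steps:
Function('j')(o, p) = Add(-27, Mul(-85, o, p)) (Function('j')(o, p) = Add(Mul(-85, o, p), -27) = Add(-27, Mul(-85, o, p)))
s = 1505 (s = Mul(-5, -301) = 1505)
Pow(Add(Pow(Add(Function('j')(Function('N')(-14), 311), 79983), -1), s), -1) = Pow(Add(Pow(Add(Add(-27, Mul(-85, 11, 311)), 79983), -1), 1505), -1) = Pow(Add(Pow(Add(Add(-27, -290785), 79983), -1), 1505), -1) = Pow(Add(Pow(Add(-290812, 79983), -1), 1505), -1) = Pow(Add(Pow(-210829, -1), 1505), -1) = Pow(Add(Rational(-1, 210829), 1505), -1) = Pow(Rational(317297644, 210829), -1) = Rational(210829, 317297644)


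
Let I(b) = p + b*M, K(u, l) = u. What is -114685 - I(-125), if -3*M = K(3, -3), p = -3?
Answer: -114807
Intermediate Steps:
M = -1 (M = -1/3*3 = -1)
I(b) = -3 - b (I(b) = -3 + b*(-1) = -3 - b)
-114685 - I(-125) = -114685 - (-3 - 1*(-125)) = -114685 - (-3 + 125) = -114685 - 1*122 = -114685 - 122 = -114807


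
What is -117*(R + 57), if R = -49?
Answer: -936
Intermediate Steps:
-117*(R + 57) = -117*(-49 + 57) = -117*8 = -936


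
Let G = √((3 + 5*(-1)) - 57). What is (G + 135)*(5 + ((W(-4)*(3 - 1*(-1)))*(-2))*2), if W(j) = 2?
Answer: -3645 - 27*I*√59 ≈ -3645.0 - 207.39*I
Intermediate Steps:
G = I*√59 (G = √((3 - 5) - 57) = √(-2 - 57) = √(-59) = I*√59 ≈ 7.6811*I)
(G + 135)*(5 + ((W(-4)*(3 - 1*(-1)))*(-2))*2) = (I*√59 + 135)*(5 + ((2*(3 - 1*(-1)))*(-2))*2) = (135 + I*√59)*(5 + ((2*(3 + 1))*(-2))*2) = (135 + I*√59)*(5 + ((2*4)*(-2))*2) = (135 + I*√59)*(5 + (8*(-2))*2) = (135 + I*√59)*(5 - 16*2) = (135 + I*√59)*(5 - 32) = (135 + I*√59)*(-27) = -3645 - 27*I*√59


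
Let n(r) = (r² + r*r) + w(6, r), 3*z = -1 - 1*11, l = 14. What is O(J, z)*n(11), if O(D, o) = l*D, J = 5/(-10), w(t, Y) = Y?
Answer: -1771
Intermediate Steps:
z = -4 (z = (-1 - 1*11)/3 = (-1 - 11)/3 = (⅓)*(-12) = -4)
n(r) = r + 2*r² (n(r) = (r² + r*r) + r = (r² + r²) + r = 2*r² + r = r + 2*r²)
J = -½ (J = 5*(-⅒) = -½ ≈ -0.50000)
O(D, o) = 14*D
O(J, z)*n(11) = (14*(-½))*(11*(1 + 2*11)) = -77*(1 + 22) = -77*23 = -7*253 = -1771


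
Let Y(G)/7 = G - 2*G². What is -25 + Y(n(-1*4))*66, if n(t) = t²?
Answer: -229177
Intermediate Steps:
Y(G) = -14*G² + 7*G (Y(G) = 7*(G - 2*G²) = -14*G² + 7*G)
-25 + Y(n(-1*4))*66 = -25 + (7*(-1*4)²*(1 - 2*(-1*4)²))*66 = -25 + (7*(-4)²*(1 - 2*(-4)²))*66 = -25 + (7*16*(1 - 2*16))*66 = -25 + (7*16*(1 - 32))*66 = -25 + (7*16*(-31))*66 = -25 - 3472*66 = -25 - 229152 = -229177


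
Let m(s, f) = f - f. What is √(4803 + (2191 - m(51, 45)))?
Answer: √6994 ≈ 83.630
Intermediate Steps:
m(s, f) = 0
√(4803 + (2191 - m(51, 45))) = √(4803 + (2191 - 1*0)) = √(4803 + (2191 + 0)) = √(4803 + 2191) = √6994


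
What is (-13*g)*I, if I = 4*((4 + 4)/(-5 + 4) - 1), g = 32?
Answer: 14976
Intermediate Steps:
I = -36 (I = 4*(8/(-1) - 1) = 4*(8*(-1) - 1) = 4*(-8 - 1) = 4*(-9) = -36)
(-13*g)*I = -13*32*(-36) = -416*(-36) = 14976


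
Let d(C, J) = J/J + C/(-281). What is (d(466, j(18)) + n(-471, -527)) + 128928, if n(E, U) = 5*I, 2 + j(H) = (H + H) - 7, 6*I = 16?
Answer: 108696989/843 ≈ 1.2894e+5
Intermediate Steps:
I = 8/3 (I = (⅙)*16 = 8/3 ≈ 2.6667)
j(H) = -9 + 2*H (j(H) = -2 + ((H + H) - 7) = -2 + (2*H - 7) = -2 + (-7 + 2*H) = -9 + 2*H)
n(E, U) = 40/3 (n(E, U) = 5*(8/3) = 40/3)
d(C, J) = 1 - C/281 (d(C, J) = 1 + C*(-1/281) = 1 - C/281)
(d(466, j(18)) + n(-471, -527)) + 128928 = ((1 - 1/281*466) + 40/3) + 128928 = ((1 - 466/281) + 40/3) + 128928 = (-185/281 + 40/3) + 128928 = 10685/843 + 128928 = 108696989/843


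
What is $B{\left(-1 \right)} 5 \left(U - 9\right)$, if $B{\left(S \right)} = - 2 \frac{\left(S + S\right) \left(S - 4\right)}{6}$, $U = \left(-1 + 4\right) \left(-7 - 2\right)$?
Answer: $600$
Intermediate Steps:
$U = -27$ ($U = 3 \left(-9\right) = -27$)
$B{\left(S \right)} = - \frac{2 S \left(-4 + S\right)}{3}$ ($B{\left(S \right)} = - 2 \cdot 2 S \left(-4 + S\right) \frac{1}{6} = - 2 \frac{S \left(-4 + S\right)}{3} = - \frac{2 S \left(-4 + S\right)}{3}$)
$B{\left(-1 \right)} 5 \left(U - 9\right) = \frac{2}{3} \left(-1\right) \left(4 - -1\right) 5 \left(-27 - 9\right) = \frac{2}{3} \left(-1\right) \left(4 + 1\right) 5 \left(-36\right) = \frac{2}{3} \left(-1\right) 5 \left(-180\right) = \left(- \frac{10}{3}\right) \left(-180\right) = 600$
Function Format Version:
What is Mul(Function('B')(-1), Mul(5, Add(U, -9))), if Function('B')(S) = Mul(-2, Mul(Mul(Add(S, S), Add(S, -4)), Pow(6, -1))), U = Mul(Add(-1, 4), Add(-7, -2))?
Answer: 600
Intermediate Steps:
U = -27 (U = Mul(3, -9) = -27)
Function('B')(S) = Mul(Rational(-2, 3), S, Add(-4, S)) (Function('B')(S) = Mul(-2, Mul(Mul(Mul(2, S), Add(-4, S)), Rational(1, 6))) = Mul(-2, Mul(Mul(2, S, Add(-4, S)), Rational(1, 6))) = Mul(-2, Mul(Rational(1, 3), S, Add(-4, S))) = Mul(Rational(-2, 3), S, Add(-4, S)))
Mul(Function('B')(-1), Mul(5, Add(U, -9))) = Mul(Mul(Rational(2, 3), -1, Add(4, Mul(-1, -1))), Mul(5, Add(-27, -9))) = Mul(Mul(Rational(2, 3), -1, Add(4, 1)), Mul(5, -36)) = Mul(Mul(Rational(2, 3), -1, 5), -180) = Mul(Rational(-10, 3), -180) = 600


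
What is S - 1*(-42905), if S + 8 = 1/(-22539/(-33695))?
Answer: 966889178/22539 ≈ 42899.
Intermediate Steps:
S = -146617/22539 (S = -8 + 1/(-22539/(-33695)) = -8 + 1/(-22539*(-1/33695)) = -8 + 1/(22539/33695) = -8 + 33695/22539 = -146617/22539 ≈ -6.5050)
S - 1*(-42905) = -146617/22539 - 1*(-42905) = -146617/22539 + 42905 = 966889178/22539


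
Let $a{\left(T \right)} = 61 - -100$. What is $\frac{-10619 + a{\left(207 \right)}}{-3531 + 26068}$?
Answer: $- \frac{10458}{22537} \approx -0.46404$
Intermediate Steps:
$a{\left(T \right)} = 161$ ($a{\left(T \right)} = 61 + 100 = 161$)
$\frac{-10619 + a{\left(207 \right)}}{-3531 + 26068} = \frac{-10619 + 161}{-3531 + 26068} = - \frac{10458}{22537}$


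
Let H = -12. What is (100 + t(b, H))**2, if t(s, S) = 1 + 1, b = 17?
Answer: 10404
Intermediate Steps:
t(s, S) = 2
(100 + t(b, H))**2 = (100 + 2)**2 = 102**2 = 10404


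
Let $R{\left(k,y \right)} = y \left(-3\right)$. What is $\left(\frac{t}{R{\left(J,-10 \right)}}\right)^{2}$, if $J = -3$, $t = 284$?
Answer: $\frac{20164}{225} \approx 89.618$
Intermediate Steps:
$R{\left(k,y \right)} = - 3 y$
$\left(\frac{t}{R{\left(J,-10 \right)}}\right)^{2} = \left(\frac{284}{\left(-3\right) \left(-10\right)}\right)^{2} = \left(\frac{284}{30}\right)^{2} = \left(284 \cdot \frac{1}{30}\right)^{2} = \left(\frac{142}{15}\right)^{2} = \frac{20164}{225}$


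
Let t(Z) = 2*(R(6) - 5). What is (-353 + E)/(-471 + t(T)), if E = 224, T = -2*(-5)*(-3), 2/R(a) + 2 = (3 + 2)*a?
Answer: 301/1122 ≈ 0.26827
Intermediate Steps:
R(a) = 2/(-2 + 5*a) (R(a) = 2/(-2 + (3 + 2)*a) = 2/(-2 + 5*a))
T = -30 (T = 10*(-3) = -30)
t(Z) = -69/7 (t(Z) = 2*(2/(-2 + 5*6) - 5) = 2*(2/(-2 + 30) - 5) = 2*(2/28 - 5) = 2*(2*(1/28) - 5) = 2*(1/14 - 5) = 2*(-69/14) = -69/7)
(-353 + E)/(-471 + t(T)) = (-353 + 224)/(-471 - 69/7) = -129/(-3366/7) = -129*(-7/3366) = 301/1122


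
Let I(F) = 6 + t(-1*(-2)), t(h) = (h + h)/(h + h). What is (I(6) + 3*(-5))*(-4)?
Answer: 32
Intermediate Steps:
t(h) = 1 (t(h) = (2*h)/((2*h)) = (2*h)*(1/(2*h)) = 1)
I(F) = 7 (I(F) = 6 + 1 = 7)
(I(6) + 3*(-5))*(-4) = (7 + 3*(-5))*(-4) = (7 - 15)*(-4) = -8*(-4) = 32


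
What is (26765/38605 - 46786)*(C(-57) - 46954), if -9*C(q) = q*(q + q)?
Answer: 17221970633628/7721 ≈ 2.2305e+9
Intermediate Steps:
C(q) = -2*q²/9 (C(q) = -q*(q + q)/9 = -q*2*q/9 = -2*q²/9)
(26765/38605 - 46786)*(C(-57) - 46954) = (26765/38605 - 46786)*(-2/9*(-57)² - 46954) = (26765*(1/38605) - 46786)*(-2/9*3249 - 46954) = (5353/7721 - 46786)*(-722 - 46954) = -361229353/7721*(-47676) = 17221970633628/7721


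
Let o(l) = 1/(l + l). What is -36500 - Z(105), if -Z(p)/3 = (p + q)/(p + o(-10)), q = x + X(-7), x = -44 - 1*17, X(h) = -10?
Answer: -76611460/2099 ≈ -36499.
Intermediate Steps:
x = -61 (x = -44 - 17 = -61)
o(l) = 1/(2*l)
q = -71 (q = -61 - 10 = -71)
Z(p) = -3*(-71 + p)/(-1/20 + p) (Z(p) = -3*(p - 71)/(p + (½)/(-10)) = -3*(-71 + p)/(p + (½)*(-⅒)) = -3*(-71 + p)/(p - 1/20) = -3*(-71 + p)/(-1/20 + p))
-36500 - Z(105) = -36500 - 60*(71 - 1*105)/(-1 + 20*105) = -36500 - 60*(71 - 105)/(-1 + 2100) = -36500 - 60*(-34)/2099 = -36500 - 1*(-2040/2099) = -36500 + 2040/2099 = -76611460/2099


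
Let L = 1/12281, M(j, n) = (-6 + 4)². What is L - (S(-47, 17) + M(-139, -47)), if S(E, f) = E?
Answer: 528084/12281 ≈ 43.000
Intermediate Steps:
M(j, n) = 4 (M(j, n) = (-2)² = 4)
L = 1/12281 ≈ 8.1427e-5
L - (S(-47, 17) + M(-139, -47)) = 1/12281 - (-47 + 4) = 1/12281 - 1*(-43) = 1/12281 + 43 = 528084/12281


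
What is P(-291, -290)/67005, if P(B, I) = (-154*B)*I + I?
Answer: -2599270/13401 ≈ -193.96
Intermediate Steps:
P(B, I) = I - 154*B*I (P(B, I) = -154*B*I + I = I - 154*B*I)
P(-291, -290)/67005 = -290*(1 - 154*(-291))/67005 = -290*(1 + 44814)*(1/67005) = -290*44815*(1/67005) = -12996350*1/67005 = -2599270/13401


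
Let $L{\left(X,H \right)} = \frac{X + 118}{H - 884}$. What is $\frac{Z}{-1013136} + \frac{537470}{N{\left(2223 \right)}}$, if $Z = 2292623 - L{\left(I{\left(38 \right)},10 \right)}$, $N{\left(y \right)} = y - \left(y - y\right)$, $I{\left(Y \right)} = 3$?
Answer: $\frac{8271316805143}{34533753696} \approx 239.51$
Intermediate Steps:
$L{\left(X,H \right)} = \frac{118 + X}{-884 + H}$
$N{\left(y \right)} = y$ ($N{\left(y \right)} = y - 0 = y + 0 = y$)
$Z = \frac{2003752623}{874}$ ($Z = 2292623 - \frac{118 + 3}{-884 + 10} = 2292623 - \frac{1}{-874} \cdot 121 = 2292623 - \left(- \frac{1}{874}\right) 121 = 2292623 - - \frac{121}{874} = 2292623 + \frac{121}{874} = \frac{2003752623}{874} \approx 2.2926 \cdot 10^{6}$)
$\frac{Z}{-1013136} + \frac{537470}{N{\left(2223 \right)}} = \frac{2003752623}{874 \left(-1013136\right)} + \frac{537470}{2223} = \frac{2003752623}{874} \left(- \frac{1}{1013136}\right) + 537470 \cdot \frac{1}{2223} = - \frac{667917541}{295160288} + \frac{537470}{2223} = \frac{8271316805143}{34533753696}$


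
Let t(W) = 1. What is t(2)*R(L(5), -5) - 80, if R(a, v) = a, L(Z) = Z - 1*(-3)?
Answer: -72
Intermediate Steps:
L(Z) = 3 + Z (L(Z) = Z + 3 = 3 + Z)
t(2)*R(L(5), -5) - 80 = 1*(3 + 5) - 80 = 1*8 - 80 = 8 - 80 = -72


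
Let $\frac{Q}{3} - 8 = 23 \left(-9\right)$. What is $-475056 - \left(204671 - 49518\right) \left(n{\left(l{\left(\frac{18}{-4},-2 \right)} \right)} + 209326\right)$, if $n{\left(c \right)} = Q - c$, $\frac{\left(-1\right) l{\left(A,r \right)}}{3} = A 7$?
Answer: $- \frac{64741487269}{2} \approx -3.2371 \cdot 10^{10}$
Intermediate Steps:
$l{\left(A,r \right)} = - 21 A$ ($l{\left(A,r \right)} = - 3 A 7 = - 3 \cdot 7 A = - 21 A$)
$Q = -597$ ($Q = 24 + 3 \cdot 23 \left(-9\right) = 24 + 3 \left(-207\right) = 24 - 621 = -597$)
$n{\left(c \right)} = -597 - c$
$-475056 - \left(204671 - 49518\right) \left(n{\left(l{\left(\frac{18}{-4},-2 \right)} \right)} + 209326\right) = -475056 - \left(204671 - 49518\right) \left(\left(-597 - - 21 \frac{18}{-4}\right) + 209326\right) = -475056 - 155153 \left(\left(-597 - - 21 \cdot 18 \left(- \frac{1}{4}\right)\right) + 209326\right) = -475056 - 155153 \left(\left(-597 - \left(-21\right) \left(- \frac{9}{2}\right)\right) + 209326\right) = -475056 - 155153 \left(\left(-597 - \frac{189}{2}\right) + 209326\right) = -475056 - 155153 \left(- \frac{1383}{2} + 209326\right) = -475056 - 155153 \cdot \frac{417269}{2} = -475056 - \frac{64740537157}{2} = - \frac{64741487269}{2}$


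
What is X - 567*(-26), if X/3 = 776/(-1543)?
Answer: 22744578/1543 ≈ 14740.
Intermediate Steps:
X = -2328/1543 (X = 3*(776/(-1543)) = 3*(776*(-1/1543)) = 3*(-776/1543) = -2328/1543 ≈ -1.5087)
X - 567*(-26) = -2328/1543 - 567*(-26) = -2328/1543 + 14742 = 22744578/1543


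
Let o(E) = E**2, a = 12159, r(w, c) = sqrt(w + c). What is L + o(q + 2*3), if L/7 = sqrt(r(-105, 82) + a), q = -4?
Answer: 4 + 7*sqrt(12159 + I*sqrt(23)) ≈ 775.88 + 0.15222*I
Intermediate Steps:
r(w, c) = sqrt(c + w)
L = 7*sqrt(12159 + I*sqrt(23)) (L = 7*sqrt(sqrt(82 - 105) + 12159) = 7*sqrt(sqrt(-23) + 12159) = 7*sqrt(I*sqrt(23) + 12159) = 7*sqrt(12159 + I*sqrt(23)) ≈ 771.88 + 0.15222*I)
L + o(q + 2*3) = 7*sqrt(12159 + I*sqrt(23)) + (-4 + 2*3)**2 = 7*sqrt(12159 + I*sqrt(23)) + (-4 + 6)**2 = 7*sqrt(12159 + I*sqrt(23)) + 2**2 = 7*sqrt(12159 + I*sqrt(23)) + 4 = 4 + 7*sqrt(12159 + I*sqrt(23))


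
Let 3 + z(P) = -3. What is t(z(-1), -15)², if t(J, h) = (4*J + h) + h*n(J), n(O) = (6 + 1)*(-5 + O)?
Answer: 1245456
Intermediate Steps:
n(O) = -35 + 7*O (n(O) = 7*(-5 + O) = -35 + 7*O)
z(P) = -6 (z(P) = -3 - 3 = -6)
t(J, h) = h + 4*J + h*(-35 + 7*J) (t(J, h) = (4*J + h) + h*(-35 + 7*J) = (h + 4*J) + h*(-35 + 7*J) = h + 4*J + h*(-35 + 7*J))
t(z(-1), -15)² = (-15 + 4*(-6) + 7*(-15)*(-5 - 6))² = (-15 - 24 + 7*(-15)*(-11))² = (-15 - 24 + 1155)² = 1116² = 1245456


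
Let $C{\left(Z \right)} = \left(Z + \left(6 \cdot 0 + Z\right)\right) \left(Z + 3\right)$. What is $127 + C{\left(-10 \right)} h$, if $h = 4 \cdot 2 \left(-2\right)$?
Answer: $-2113$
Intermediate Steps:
$h = -16$ ($h = 8 \left(-2\right) = -16$)
$C{\left(Z \right)} = 2 Z \left(3 + Z\right)$ ($C{\left(Z \right)} = \left(Z + \left(0 + Z\right)\right) \left(3 + Z\right) = \left(Z + Z\right) \left(3 + Z\right) = 2 Z \left(3 + Z\right)$)
$127 + C{\left(-10 \right)} h = 127 + 2 \left(-10\right) \left(3 - 10\right) \left(-16\right) = 127 + 2 \left(-10\right) \left(-7\right) \left(-16\right) = 127 + 140 \left(-16\right) = 127 - 2240 = -2113$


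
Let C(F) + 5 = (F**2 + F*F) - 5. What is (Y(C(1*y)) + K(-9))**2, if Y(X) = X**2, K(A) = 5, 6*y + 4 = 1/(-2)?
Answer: 28740321/4096 ≈ 7016.7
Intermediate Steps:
y = -3/4 (y = -2/3 + (1/6)/(-2) = -2/3 + (1/6)*(-1/2) = -2/3 - 1/12 = -3/4 ≈ -0.75000)
C(F) = -10 + 2*F**2 (C(F) = -5 + ((F**2 + F*F) - 5) = -5 + ((F**2 + F**2) - 5) = -5 + (2*F**2 - 5) = -5 + (-5 + 2*F**2) = -10 + 2*F**2)
(Y(C(1*y)) + K(-9))**2 = ((-10 + 2*(1*(-3/4))**2)**2 + 5)**2 = ((-10 + 2*(-3/4)**2)**2 + 5)**2 = ((-10 + 2*(9/16))**2 + 5)**2 = ((-10 + 9/8)**2 + 5)**2 = ((-71/8)**2 + 5)**2 = (5041/64 + 5)**2 = (5361/64)**2 = 28740321/4096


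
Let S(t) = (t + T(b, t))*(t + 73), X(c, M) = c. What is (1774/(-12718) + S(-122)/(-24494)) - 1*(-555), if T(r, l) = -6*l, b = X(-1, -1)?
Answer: 43306835681/77878673 ≈ 556.08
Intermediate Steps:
b = -1
S(t) = -5*t*(73 + t) (S(t) = (t - 6*t)*(t + 73) = (-5*t)*(73 + t) = -5*t*(73 + t))
(1774/(-12718) + S(-122)/(-24494)) - 1*(-555) = (1774/(-12718) + (5*(-122)*(-73 - 1*(-122)))/(-24494)) - 1*(-555) = (1774*(-1/12718) + (5*(-122)*(-73 + 122))*(-1/24494)) + 555 = (-887/6359 + (5*(-122)*49)*(-1/24494)) + 555 = (-887/6359 - 29890*(-1/24494)) + 555 = (-887/6359 + 14945/12247) + 555 = 84172166/77878673 + 555 = 43306835681/77878673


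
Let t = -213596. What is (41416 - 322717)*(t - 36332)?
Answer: 70304996328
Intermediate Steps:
(41416 - 322717)*(t - 36332) = (41416 - 322717)*(-213596 - 36332) = -281301*(-249928) = 70304996328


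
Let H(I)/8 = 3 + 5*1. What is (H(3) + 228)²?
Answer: 85264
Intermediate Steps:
H(I) = 64 (H(I) = 8*(3 + 5*1) = 8*(3 + 5) = 8*8 = 64)
(H(3) + 228)² = (64 + 228)² = 292² = 85264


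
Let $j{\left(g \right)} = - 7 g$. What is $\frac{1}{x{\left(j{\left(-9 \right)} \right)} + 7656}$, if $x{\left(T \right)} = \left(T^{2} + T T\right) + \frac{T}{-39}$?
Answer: $\frac{13}{202701} \approx 6.4134 \cdot 10^{-5}$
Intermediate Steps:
$x{\left(T \right)} = 2 T^{2} - \frac{T}{39}$ ($x{\left(T \right)} = \left(T^{2} + T^{2}\right) + T \left(- \frac{1}{39}\right) = 2 T^{2} - \frac{T}{39}$)
$\frac{1}{x{\left(j{\left(-9 \right)} \right)} + 7656} = \frac{1}{\frac{\left(-7\right) \left(-9\right) \left(-1 + 78 \left(\left(-7\right) \left(-9\right)\right)\right)}{39} + 7656} = \frac{1}{\frac{1}{39} \cdot 63 \left(-1 + 78 \cdot 63\right) + 7656} = \frac{1}{\frac{1}{39} \cdot 63 \left(-1 + 4914\right) + 7656} = \frac{1}{\frac{1}{39} \cdot 63 \cdot 4913 + 7656} = \frac{1}{\frac{103173}{13} + 7656} = \frac{1}{\frac{202701}{13}} = \frac{13}{202701}$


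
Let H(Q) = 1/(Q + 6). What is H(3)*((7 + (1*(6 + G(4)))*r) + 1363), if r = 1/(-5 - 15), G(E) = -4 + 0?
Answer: 13699/90 ≈ 152.21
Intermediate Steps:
G(E) = -4
H(Q) = 1/(6 + Q)
r = -1/20 (r = 1/(-20) = -1/20 ≈ -0.050000)
H(3)*((7 + (1*(6 + G(4)))*r) + 1363) = ((7 + (1*(6 - 4))*(-1/20)) + 1363)/(6 + 3) = ((7 + (1*2)*(-1/20)) + 1363)/9 = ((7 + 2*(-1/20)) + 1363)/9 = ((7 - 1/10) + 1363)/9 = (69/10 + 1363)/9 = (1/9)*(13699/10) = 13699/90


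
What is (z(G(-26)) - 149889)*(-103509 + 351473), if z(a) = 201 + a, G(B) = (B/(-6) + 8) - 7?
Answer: -111347738272/3 ≈ -3.7116e+10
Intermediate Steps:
G(B) = 1 - B/6 (G(B) = (B*(-1/6) + 8) - 7 = (-B/6 + 8) - 7 = (8 - B/6) - 7 = 1 - B/6)
(z(G(-26)) - 149889)*(-103509 + 351473) = ((201 + (1 - 1/6*(-26))) - 149889)*(-103509 + 351473) = ((201 + (1 + 13/3)) - 149889)*247964 = ((201 + 16/3) - 149889)*247964 = (619/3 - 149889)*247964 = -449048/3*247964 = -111347738272/3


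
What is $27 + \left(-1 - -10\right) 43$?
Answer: $414$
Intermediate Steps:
$27 + \left(-1 - -10\right) 43 = 27 + \left(-1 + 10\right) 43 = 27 + 9 \cdot 43 = 27 + 387 = 414$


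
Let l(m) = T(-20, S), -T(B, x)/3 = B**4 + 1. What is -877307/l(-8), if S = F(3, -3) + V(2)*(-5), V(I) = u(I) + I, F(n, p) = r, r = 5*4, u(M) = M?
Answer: 877307/480003 ≈ 1.8277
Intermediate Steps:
r = 20
F(n, p) = 20
V(I) = 2*I (V(I) = I + I = 2*I)
S = 0 (S = 20 + (2*2)*(-5) = 20 + 4*(-5) = 20 - 20 = 0)
T(B, x) = -3 - 3*B**4 (T(B, x) = -3*(B**4 + 1) = -3*(1 + B**4) = -3 - 3*B**4)
l(m) = -480003 (l(m) = -3 - 3*(-20)**4 = -3 - 3*160000 = -3 - 480000 = -480003)
-877307/l(-8) = -877307/(-480003) = -877307*(-1/480003) = 877307/480003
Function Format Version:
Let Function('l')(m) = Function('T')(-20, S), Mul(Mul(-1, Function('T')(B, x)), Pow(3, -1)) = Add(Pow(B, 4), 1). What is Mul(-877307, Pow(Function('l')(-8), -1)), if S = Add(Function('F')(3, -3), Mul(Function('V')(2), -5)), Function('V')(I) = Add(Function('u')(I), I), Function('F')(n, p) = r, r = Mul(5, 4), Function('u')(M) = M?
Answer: Rational(877307, 480003) ≈ 1.8277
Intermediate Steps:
r = 20
Function('F')(n, p) = 20
Function('V')(I) = Mul(2, I) (Function('V')(I) = Add(I, I) = Mul(2, I))
S = 0 (S = Add(20, Mul(Mul(2, 2), -5)) = Add(20, Mul(4, -5)) = Add(20, -20) = 0)
Function('T')(B, x) = Add(-3, Mul(-3, Pow(B, 4))) (Function('T')(B, x) = Mul(-3, Add(Pow(B, 4), 1)) = Mul(-3, Add(1, Pow(B, 4))) = Add(-3, Mul(-3, Pow(B, 4))))
Function('l')(m) = -480003 (Function('l')(m) = Add(-3, Mul(-3, Pow(-20, 4))) = Add(-3, Mul(-3, 160000)) = Add(-3, -480000) = -480003)
Mul(-877307, Pow(Function('l')(-8), -1)) = Mul(-877307, Pow(-480003, -1)) = Mul(-877307, Rational(-1, 480003)) = Rational(877307, 480003)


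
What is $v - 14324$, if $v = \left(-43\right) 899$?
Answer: $-52981$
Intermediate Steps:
$v = -38657$
$v - 14324 = -38657 - 14324 = -52981$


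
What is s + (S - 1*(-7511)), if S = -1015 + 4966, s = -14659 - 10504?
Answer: -13701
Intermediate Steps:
s = -25163
S = 3951
s + (S - 1*(-7511)) = -25163 + (3951 - 1*(-7511)) = -25163 + (3951 + 7511) = -25163 + 11462 = -13701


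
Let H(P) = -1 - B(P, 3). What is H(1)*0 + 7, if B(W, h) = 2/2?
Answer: 7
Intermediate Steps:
B(W, h) = 1 (B(W, h) = 2*(½) = 1)
H(P) = -2 (H(P) = -1 - 1*1 = -1 - 1 = -2)
H(1)*0 + 7 = -2*0 + 7 = 0 + 7 = 7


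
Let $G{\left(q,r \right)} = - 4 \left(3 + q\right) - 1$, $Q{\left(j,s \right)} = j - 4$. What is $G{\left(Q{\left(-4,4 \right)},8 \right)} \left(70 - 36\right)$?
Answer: $646$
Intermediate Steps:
$Q{\left(j,s \right)} = -4 + j$ ($Q{\left(j,s \right)} = j - 4 = -4 + j$)
$G{\left(q,r \right)} = -13 - 4 q$ ($G{\left(q,r \right)} = \left(-12 - 4 q\right) - 1 = -13 - 4 q$)
$G{\left(Q{\left(-4,4 \right)},8 \right)} \left(70 - 36\right) = \left(-13 - 4 \left(-4 - 4\right)\right) \left(70 - 36\right) = \left(-13 - -32\right) 34 = \left(-13 + 32\right) 34 = 19 \cdot 34 = 646$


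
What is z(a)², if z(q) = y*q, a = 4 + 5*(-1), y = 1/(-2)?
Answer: ¼ ≈ 0.25000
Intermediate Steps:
y = -½ ≈ -0.50000
a = -1 (a = 4 - 5 = -1)
z(q) = -q/2
z(a)² = (-½*(-1))² = (½)² = ¼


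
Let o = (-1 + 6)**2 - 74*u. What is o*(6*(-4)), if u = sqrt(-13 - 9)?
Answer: -600 + 1776*I*sqrt(22) ≈ -600.0 + 8330.2*I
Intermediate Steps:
u = I*sqrt(22) (u = sqrt(-22) = I*sqrt(22) ≈ 4.6904*I)
o = 25 - 74*I*sqrt(22) (o = (-1 + 6)**2 - 74*I*sqrt(22) = 5**2 - 74*I*sqrt(22) = 25 - 74*I*sqrt(22) ≈ 25.0 - 347.09*I)
o*(6*(-4)) = (25 - 74*I*sqrt(22))*(6*(-4)) = (25 - 74*I*sqrt(22))*(-24) = -600 + 1776*I*sqrt(22)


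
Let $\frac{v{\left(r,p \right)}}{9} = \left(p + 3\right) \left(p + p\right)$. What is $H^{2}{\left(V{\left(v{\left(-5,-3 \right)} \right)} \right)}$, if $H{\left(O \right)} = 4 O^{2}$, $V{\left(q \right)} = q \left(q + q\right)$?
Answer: $0$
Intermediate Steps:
$v{\left(r,p \right)} = 18 p \left(3 + p\right)$ ($v{\left(r,p \right)} = 9 \left(p + 3\right) \left(p + p\right) = 9 \left(3 + p\right) 2 p = 9 \cdot 2 p \left(3 + p\right) = 18 p \left(3 + p\right)$)
$V{\left(q \right)} = 2 q^{2}$ ($V{\left(q \right)} = q 2 q = 2 q^{2}$)
$H^{2}{\left(V{\left(v{\left(-5,-3 \right)} \right)} \right)} = \left(4 \left(2 \left(18 \left(-3\right) \left(3 - 3\right)\right)^{2}\right)^{2}\right)^{2} = \left(4 \left(2 \left(18 \left(-3\right) 0\right)^{2}\right)^{2}\right)^{2} = \left(4 \left(2 \cdot 0^{2}\right)^{2}\right)^{2} = \left(4 \left(2 \cdot 0\right)^{2}\right)^{2} = \left(4 \cdot 0^{2}\right)^{2} = \left(4 \cdot 0\right)^{2} = 0^{2} = 0$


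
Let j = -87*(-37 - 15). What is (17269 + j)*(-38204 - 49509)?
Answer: -1911529409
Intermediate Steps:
j = 4524 (j = -87*(-52) = 4524)
(17269 + j)*(-38204 - 49509) = (17269 + 4524)*(-38204 - 49509) = 21793*(-87713) = -1911529409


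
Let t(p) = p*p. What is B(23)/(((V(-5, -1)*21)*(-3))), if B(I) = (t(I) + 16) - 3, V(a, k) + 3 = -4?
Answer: 542/441 ≈ 1.2290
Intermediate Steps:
V(a, k) = -7 (V(a, k) = -3 - 4 = -7)
t(p) = p²
B(I) = 13 + I² (B(I) = (I² + 16) - 3 = (16 + I²) - 3 = 13 + I²)
B(23)/(((V(-5, -1)*21)*(-3))) = (13 + 23²)/((-7*21*(-3))) = (13 + 529)/((-147*(-3))) = 542/441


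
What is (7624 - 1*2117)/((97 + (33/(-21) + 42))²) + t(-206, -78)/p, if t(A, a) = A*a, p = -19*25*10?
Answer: -6794139971/2197929500 ≈ -3.0912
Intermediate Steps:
p = -4750 (p = -475*10 = -4750)
(7624 - 1*2117)/((97 + (33/(-21) + 42))²) + t(-206, -78)/p = (7624 - 1*2117)/((97 + (33/(-21) + 42))²) - 206*(-78)/(-4750) = (7624 - 2117)/((97 + (33*(-1/21) + 42))²) + 16068*(-1/4750) = 5507/((97 + (-11/7 + 42))²) - 8034/2375 = 5507/((97 + 283/7)²) - 8034/2375 = 5507/((962/7)²) - 8034/2375 = 5507/(925444/49) - 8034/2375 = 5507*(49/925444) - 8034/2375 = 269843/925444 - 8034/2375 = -6794139971/2197929500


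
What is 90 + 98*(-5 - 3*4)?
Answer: -1576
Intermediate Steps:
90 + 98*(-5 - 3*4) = 90 + 98*(-5 - 12) = 90 + 98*(-17) = 90 - 1666 = -1576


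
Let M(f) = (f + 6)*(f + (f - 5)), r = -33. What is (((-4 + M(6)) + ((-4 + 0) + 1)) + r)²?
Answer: 1936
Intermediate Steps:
M(f) = (-5 + 2*f)*(6 + f) (M(f) = (6 + f)*(f + (-5 + f)) = (6 + f)*(-5 + 2*f) = (-5 + 2*f)*(6 + f))
(((-4 + M(6)) + ((-4 + 0) + 1)) + r)² = (((-4 + (-30 + 2*6² + 7*6)) + ((-4 + 0) + 1)) - 33)² = (((-4 + (-30 + 2*36 + 42)) + (-4 + 1)) - 33)² = (((-4 + (-30 + 72 + 42)) - 3) - 33)² = (((-4 + 84) - 3) - 33)² = ((80 - 3) - 33)² = (77 - 33)² = 44² = 1936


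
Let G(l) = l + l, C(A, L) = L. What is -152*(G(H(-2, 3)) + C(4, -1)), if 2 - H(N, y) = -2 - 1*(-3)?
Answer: -152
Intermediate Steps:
H(N, y) = 1 (H(N, y) = 2 - (-2 - 1*(-3)) = 2 - (-2 + 3) = 2 - 1*1 = 2 - 1 = 1)
G(l) = 2*l
-152*(G(H(-2, 3)) + C(4, -1)) = -152*(2*1 - 1) = -152*(2 - 1) = -152*1 = -152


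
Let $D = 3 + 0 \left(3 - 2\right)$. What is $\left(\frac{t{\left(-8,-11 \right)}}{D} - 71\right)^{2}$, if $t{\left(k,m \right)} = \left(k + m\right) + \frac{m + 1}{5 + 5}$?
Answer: $\frac{54289}{9} \approx 6032.1$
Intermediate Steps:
$D = 3$ ($D = 3 + 0 \cdot 1 = 3 + 0 = 3$)
$t{\left(k,m \right)} = \frac{1}{10} + k + \frac{11 m}{10}$ ($t{\left(k,m \right)} = \left(k + m\right) + \frac{1 + m}{10} = \left(k + m\right) + \left(1 + m\right) \frac{1}{10} = \left(k + m\right) + \left(\frac{1}{10} + \frac{m}{10}\right) = \frac{1}{10} + k + \frac{11 m}{10}$)
$\left(\frac{t{\left(-8,-11 \right)}}{D} - 71\right)^{2} = \left(\frac{\frac{1}{10} - 8 + \frac{11}{10} \left(-11\right)}{3} - 71\right)^{2} = \left(\left(\frac{1}{10} - 8 - \frac{121}{10}\right) \frac{1}{3} - 71\right)^{2} = \left(\left(-20\right) \frac{1}{3} - 71\right)^{2} = \left(- \frac{20}{3} - 71\right)^{2} = \left(- \frac{233}{3}\right)^{2} = \frac{54289}{9}$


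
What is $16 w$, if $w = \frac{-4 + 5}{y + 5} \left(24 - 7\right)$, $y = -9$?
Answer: $-68$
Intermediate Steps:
$w = - \frac{17}{4}$ ($w = \frac{-4 + 5}{-9 + 5} \left(24 - 7\right) = 1 \frac{1}{-4} \cdot 17 = 1 \left(- \frac{1}{4}\right) 17 = \left(- \frac{1}{4}\right) 17 = - \frac{17}{4} \approx -4.25$)
$16 w = 16 \left(- \frac{17}{4}\right) = -68$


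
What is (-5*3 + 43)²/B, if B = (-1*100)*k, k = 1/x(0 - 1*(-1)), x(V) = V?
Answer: -196/25 ≈ -7.8400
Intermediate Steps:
k = 1 (k = 1/(0 - 1*(-1)) = 1/(0 + 1) = 1/1 = 1)
B = -100 (B = -1*100*1 = -100*1 = -100)
(-5*3 + 43)²/B = (-5*3 + 43)²/(-100) = (-15 + 43)²*(-1/100) = 28²*(-1/100) = 784*(-1/100) = -196/25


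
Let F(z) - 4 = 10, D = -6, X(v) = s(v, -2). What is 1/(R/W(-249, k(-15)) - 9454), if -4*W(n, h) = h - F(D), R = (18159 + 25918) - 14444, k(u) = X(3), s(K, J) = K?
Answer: 11/14538 ≈ 0.00075664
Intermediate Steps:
X(v) = v
k(u) = 3
R = 29633 (R = 44077 - 14444 = 29633)
F(z) = 14 (F(z) = 4 + 10 = 14)
W(n, h) = 7/2 - h/4 (W(n, h) = -(h - 1*14)/4 = -(h - 14)/4 = -(-14 + h)/4 = 7/2 - h/4)
1/(R/W(-249, k(-15)) - 9454) = 1/(29633/(7/2 - ¼*3) - 9454) = 1/(29633/(7/2 - ¾) - 9454) = 1/(29633/(11/4) - 9454) = 1/(29633*(4/11) - 9454) = 1/(118532/11 - 9454) = 1/(14538/11) = 11/14538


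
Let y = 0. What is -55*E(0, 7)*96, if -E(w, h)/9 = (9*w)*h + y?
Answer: 0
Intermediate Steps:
E(w, h) = -81*h*w (E(w, h) = -9*((9*w)*h + 0) = -9*(9*h*w + 0) = -81*h*w)
-55*E(0, 7)*96 = -(-4455)*7*0*96 = -55*0*96 = 0*96 = 0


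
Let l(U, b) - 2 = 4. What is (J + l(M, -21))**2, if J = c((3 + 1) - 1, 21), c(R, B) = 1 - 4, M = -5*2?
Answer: 9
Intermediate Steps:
M = -10
l(U, b) = 6 (l(U, b) = 2 + 4 = 6)
c(R, B) = -3
J = -3
(J + l(M, -21))**2 = (-3 + 6)**2 = 3**2 = 9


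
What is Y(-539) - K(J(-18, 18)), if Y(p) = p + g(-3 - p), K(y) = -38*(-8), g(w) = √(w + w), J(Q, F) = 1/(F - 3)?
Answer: -843 + 4*√67 ≈ -810.26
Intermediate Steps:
J(Q, F) = 1/(-3 + F)
g(w) = √2*√w (g(w) = √(2*w) = √2*√w)
K(y) = 304
Y(p) = p + √2*√(-3 - p)
Y(-539) - K(J(-18, 18)) = (-539 + √(-6 - 2*(-539))) - 1*304 = (-539 + √(-6 + 1078)) - 304 = (-539 + √1072) - 304 = (-539 + 4*√67) - 304 = -843 + 4*√67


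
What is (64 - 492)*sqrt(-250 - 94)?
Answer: -856*I*sqrt(86) ≈ -7938.2*I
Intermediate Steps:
(64 - 492)*sqrt(-250 - 94) = -856*I*sqrt(86)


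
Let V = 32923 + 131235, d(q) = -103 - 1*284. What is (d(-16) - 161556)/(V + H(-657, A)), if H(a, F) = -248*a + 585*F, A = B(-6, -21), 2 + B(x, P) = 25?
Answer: -161943/340549 ≈ -0.47553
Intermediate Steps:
B(x, P) = 23 (B(x, P) = -2 + 25 = 23)
d(q) = -387 (d(q) = -103 - 284 = -387)
A = 23
V = 164158
(d(-16) - 161556)/(V + H(-657, A)) = (-387 - 161556)/(164158 + (-248*(-657) + 585*23)) = -161943/(164158 + (162936 + 13455)) = -161943/(164158 + 176391) = -161943/340549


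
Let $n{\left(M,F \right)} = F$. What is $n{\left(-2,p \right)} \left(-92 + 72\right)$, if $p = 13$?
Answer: $-260$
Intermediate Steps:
$n{\left(-2,p \right)} \left(-92 + 72\right) = 13 \left(-92 + 72\right) = 13 \left(-20\right) = -260$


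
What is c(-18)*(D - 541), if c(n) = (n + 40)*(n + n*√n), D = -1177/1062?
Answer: 12665818/59 + 37997454*I*√2/59 ≈ 2.1468e+5 + 9.1079e+5*I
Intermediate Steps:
D = -1177/1062 (D = -1177*1/1062 = -1177/1062 ≈ -1.1083)
c(n) = (40 + n)*(n + n^(3/2))
c(-18)*(D - 541) = ((-18)² + (-18)^(5/2) + 40*(-18) + 40*(-18)^(3/2))*(-1177/1062 - 541) = (324 + 972*I*√2 - 720 + 40*(-54*I*√2))*(-575719/1062) = (324 + 972*I*√2 - 720 - 2160*I*√2)*(-575719/1062) = (-396 - 1188*I*√2)*(-575719/1062) = 12665818/59 + 37997454*I*√2/59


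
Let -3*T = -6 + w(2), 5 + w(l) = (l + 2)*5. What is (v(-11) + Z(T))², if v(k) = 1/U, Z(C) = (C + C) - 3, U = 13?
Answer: 13456/169 ≈ 79.621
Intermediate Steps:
w(l) = 5 + 5*l (w(l) = -5 + (l + 2)*5 = -5 + (2 + l)*5 = -5 + (10 + 5*l) = 5 + 5*l)
T = -3 (T = -(-6 + (5 + 5*2))/3 = -(-6 + (5 + 10))/3 = -(-6 + 15)/3 = -⅓*9 = -3)
Z(C) = -3 + 2*C (Z(C) = 2*C - 3 = -3 + 2*C)
v(k) = 1/13
(v(-11) + Z(T))² = (1/13 + (-3 + 2*(-3)))² = (1/13 + (-3 - 6))² = (1/13 - 9)² = (-116/13)² = 13456/169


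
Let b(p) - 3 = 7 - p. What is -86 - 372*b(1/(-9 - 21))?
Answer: -19092/5 ≈ -3818.4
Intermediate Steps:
b(p) = 10 - p (b(p) = 3 + (7 - p) = 10 - p)
-86 - 372*b(1/(-9 - 21)) = -86 - 372*(10 - 1/(-9 - 21)) = -86 - 372*(10 - 1/(-30)) = -86 - 372*(10 - 1*(-1/30)) = -86 - 372*(10 + 1/30) = -86 - 372*301/30 = -86 - 18662/5 = -19092/5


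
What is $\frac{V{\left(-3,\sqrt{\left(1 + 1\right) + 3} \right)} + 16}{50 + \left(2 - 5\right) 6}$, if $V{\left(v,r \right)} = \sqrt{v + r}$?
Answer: $\frac{1}{2} + \frac{\sqrt{-3 + \sqrt{5}}}{32} \approx 0.5 + 0.027314 i$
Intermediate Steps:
$V{\left(v,r \right)} = \sqrt{r + v}$
$\frac{V{\left(-3,\sqrt{\left(1 + 1\right) + 3} \right)} + 16}{50 + \left(2 - 5\right) 6} = \frac{\sqrt{\sqrt{\left(1 + 1\right) + 3} - 3} + 16}{50 + \left(2 - 5\right) 6} = \frac{\sqrt{\sqrt{2 + 3} - 3} + 16}{50 - 18} = \frac{\sqrt{\sqrt{5} - 3} + 16}{50 - 18} = \frac{\sqrt{-3 + \sqrt{5}} + 16}{32} = \left(16 + \sqrt{-3 + \sqrt{5}}\right) \frac{1}{32} = \frac{1}{2} + \frac{\sqrt{-3 + \sqrt{5}}}{32}$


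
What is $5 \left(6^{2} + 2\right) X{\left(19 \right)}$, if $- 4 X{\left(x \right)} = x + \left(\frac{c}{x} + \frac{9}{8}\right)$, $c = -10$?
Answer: $- \frac{14895}{16} \approx -930.94$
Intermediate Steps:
$X{\left(x \right)} = - \frac{9}{32} - \frac{x}{4} + \frac{5}{2 x}$ ($X{\left(x \right)} = - \frac{x + \left(- \frac{10}{x} + \frac{9}{8}\right)}{4} = - \frac{x + \left(\frac{9}{8} - \frac{10}{x}\right)}{4} = - \frac{\frac{9}{8} + x - \frac{10}{x}}{4} = - \frac{9}{32} - \frac{x}{4} + \frac{5}{2 x}$)
$5 \left(6^{2} + 2\right) X{\left(19 \right)} = 5 \left(6^{2} + 2\right) \frac{80 - 19 \left(9 + 8 \cdot 19\right)}{32 \cdot 19} = 5 \left(36 + 2\right) \frac{1}{32} \cdot \frac{1}{19} \left(80 - 19 \left(9 + 152\right)\right) = 5 \cdot 38 \cdot \frac{1}{32} \cdot \frac{1}{19} \left(80 - 19 \cdot 161\right) = 190 \cdot \frac{1}{32} \cdot \frac{1}{19} \left(80 - 3059\right) = 190 \cdot \frac{1}{32} \cdot \frac{1}{19} \left(-2979\right) = 190 \left(- \frac{2979}{608}\right) = - \frac{14895}{16}$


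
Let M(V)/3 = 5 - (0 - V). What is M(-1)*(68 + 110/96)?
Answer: 3319/4 ≈ 829.75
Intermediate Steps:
M(V) = 15 + 3*V (M(V) = 3*(5 - (0 - V)) = 3*(5 - (-1)*V) = 3*(5 + V) = 15 + 3*V)
M(-1)*(68 + 110/96) = (15 + 3*(-1))*(68 + 110/96) = (15 - 3)*(68 + 110*(1/96)) = 12*(68 + 55/48) = 12*(3319/48) = 3319/4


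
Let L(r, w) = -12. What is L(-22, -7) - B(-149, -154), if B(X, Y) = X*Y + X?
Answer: -22809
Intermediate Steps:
B(X, Y) = X + X*Y
L(-22, -7) - B(-149, -154) = -12 - (-149)*(1 - 154) = -12 - (-149)*(-153) = -12 - 1*22797 = -12 - 22797 = -22809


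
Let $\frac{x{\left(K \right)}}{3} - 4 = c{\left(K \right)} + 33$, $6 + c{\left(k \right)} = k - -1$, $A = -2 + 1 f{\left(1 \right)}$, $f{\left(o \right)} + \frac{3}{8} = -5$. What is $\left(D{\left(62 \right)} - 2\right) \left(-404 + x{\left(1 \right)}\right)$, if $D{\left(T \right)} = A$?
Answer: $\frac{22875}{8} \approx 2859.4$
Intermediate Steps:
$f{\left(o \right)} = - \frac{43}{8}$ ($f{\left(o \right)} = - \frac{3}{8} - 5 = - \frac{43}{8}$)
$A = - \frac{59}{8}$ ($A = -2 + 1 \left(- \frac{43}{8}\right) = -2 - \frac{43}{8} = - \frac{59}{8} \approx -7.375$)
$c{\left(k \right)} = -5 + k$ ($c{\left(k \right)} = -6 + \left(k - -1\right) = -6 + \left(k + 1\right) = -6 + \left(1 + k\right) = -5 + k$)
$x{\left(K \right)} = 96 + 3 K$ ($x{\left(K \right)} = 12 + 3 \left(\left(-5 + K\right) + 33\right) = 12 + 3 \left(28 + K\right) = 12 + \left(84 + 3 K\right) = 96 + 3 K$)
$D{\left(T \right)} = - \frac{59}{8}$
$\left(D{\left(62 \right)} - 2\right) \left(-404 + x{\left(1 \right)}\right) = \left(- \frac{59}{8} - 2\right) \left(-404 + \left(96 + 3 \cdot 1\right)\right) = - \frac{75 \left(-404 + \left(96 + 3\right)\right)}{8} = - \frac{75 \left(-404 + 99\right)}{8} = \left(- \frac{75}{8}\right) \left(-305\right) = \frac{22875}{8}$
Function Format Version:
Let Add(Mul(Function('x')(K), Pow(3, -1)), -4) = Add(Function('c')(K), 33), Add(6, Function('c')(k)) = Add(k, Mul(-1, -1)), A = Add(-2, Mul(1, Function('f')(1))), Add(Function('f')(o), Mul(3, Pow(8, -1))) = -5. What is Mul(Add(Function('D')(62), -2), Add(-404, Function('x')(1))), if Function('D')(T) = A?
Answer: Rational(22875, 8) ≈ 2859.4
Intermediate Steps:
Function('f')(o) = Rational(-43, 8) (Function('f')(o) = Add(Rational(-3, 8), -5) = Rational(-43, 8))
A = Rational(-59, 8) (A = Add(-2, Mul(1, Rational(-43, 8))) = Add(-2, Rational(-43, 8)) = Rational(-59, 8) ≈ -7.3750)
Function('c')(k) = Add(-5, k) (Function('c')(k) = Add(-6, Add(k, Mul(-1, -1))) = Add(-6, Add(k, 1)) = Add(-6, Add(1, k)) = Add(-5, k))
Function('x')(K) = Add(96, Mul(3, K)) (Function('x')(K) = Add(12, Mul(3, Add(Add(-5, K), 33))) = Add(12, Mul(3, Add(28, K))) = Add(12, Add(84, Mul(3, K))) = Add(96, Mul(3, K)))
Function('D')(T) = Rational(-59, 8)
Mul(Add(Function('D')(62), -2), Add(-404, Function('x')(1))) = Mul(Add(Rational(-59, 8), -2), Add(-404, Add(96, Mul(3, 1)))) = Mul(Rational(-75, 8), Add(-404, Add(96, 3))) = Mul(Rational(-75, 8), Add(-404, 99)) = Mul(Rational(-75, 8), -305) = Rational(22875, 8)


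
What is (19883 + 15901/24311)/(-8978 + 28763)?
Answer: 483391514/480993135 ≈ 1.0050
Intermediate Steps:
(19883 + 15901/24311)/(-8978 + 28763) = (19883 + 15901*(1/24311))/19785 = (19883 + 15901/24311)*(1/19785) = (483391514/24311)*(1/19785) = 483391514/480993135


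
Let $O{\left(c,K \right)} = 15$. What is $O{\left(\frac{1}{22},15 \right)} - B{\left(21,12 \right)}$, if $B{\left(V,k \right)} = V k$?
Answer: $-237$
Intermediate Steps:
$O{\left(\frac{1}{22},15 \right)} - B{\left(21,12 \right)} = 15 - 21 \cdot 12 = 15 - 252 = -237$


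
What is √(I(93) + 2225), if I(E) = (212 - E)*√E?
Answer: √(2225 + 119*√93) ≈ 58.074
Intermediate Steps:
I(E) = √E*(212 - E)
√(I(93) + 2225) = √(√93*(212 - 1*93) + 2225) = √(√93*(212 - 93) + 2225) = √(√93*119 + 2225) = √(119*√93 + 2225) = √(2225 + 119*√93)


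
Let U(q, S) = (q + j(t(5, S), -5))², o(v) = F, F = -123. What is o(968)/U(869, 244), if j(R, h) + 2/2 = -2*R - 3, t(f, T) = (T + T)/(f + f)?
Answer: -1025/4907523 ≈ -0.00020886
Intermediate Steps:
o(v) = -123
t(f, T) = T/f (t(f, T) = (2*T)/((2*f)) = (2*T)*(1/(2*f)) = T/f)
j(R, h) = -4 - 2*R (j(R, h) = -1 + (-2*R - 3) = -1 + (-3 - 2*R) = -4 - 2*R)
U(q, S) = (-4 + q - 2*S/5)² (U(q, S) = (q + (-4 - 2*S/5))² = (-4 + q - 2*S/5)²)
o(968)/U(869, 244) = -123*25/(20 - 5*869 + 2*244)² = -123*25/(20 - 4345 + 488)² = -123/((1/25)*(-3837)²) = -123/((1/25)*14722569) = -123/14722569/25 = -123*25/14722569 = -1025/4907523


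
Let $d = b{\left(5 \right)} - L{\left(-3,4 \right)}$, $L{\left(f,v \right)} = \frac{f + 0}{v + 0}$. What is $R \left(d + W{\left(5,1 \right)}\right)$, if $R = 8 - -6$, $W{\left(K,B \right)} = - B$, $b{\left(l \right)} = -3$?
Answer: $- \frac{91}{2} \approx -45.5$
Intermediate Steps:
$L{\left(f,v \right)} = \frac{f}{v}$
$R = 14$ ($R = 8 + 6 = 14$)
$d = - \frac{9}{4}$ ($d = -3 - - \frac{3}{4} = -3 + \frac{3}{4} = - \frac{9}{4} \approx -2.25$)
$R \left(d + W{\left(5,1 \right)}\right) = 14 \left(- \frac{9}{4} - 1\right) = 14 \left(- \frac{13}{4}\right) = - \frac{91}{2}$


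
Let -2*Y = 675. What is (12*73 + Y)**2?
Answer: 1159929/4 ≈ 2.8998e+5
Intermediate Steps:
Y = -675/2 (Y = -1/2*675 = -675/2 ≈ -337.50)
(12*73 + Y)**2 = (12*73 - 675/2)**2 = (876 - 675/2)**2 = (1077/2)**2 = 1159929/4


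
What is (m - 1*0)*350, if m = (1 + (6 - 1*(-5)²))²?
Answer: 113400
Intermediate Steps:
m = 324 (m = (1 + (6 - 1*25))² = (1 + (6 - 25))² = (1 - 19)² = (-18)² = 324)
(m - 1*0)*350 = (324 - 1*0)*350 = (324 + 0)*350 = 324*350 = 113400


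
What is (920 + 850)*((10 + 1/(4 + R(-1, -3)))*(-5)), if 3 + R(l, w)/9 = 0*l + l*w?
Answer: -181425/2 ≈ -90713.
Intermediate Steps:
R(l, w) = -27 + 9*l*w (R(l, w) = -27 + 9*(0*l + l*w) = -27 + 9*(0 + l*w) = -27 + 9*(l*w) = -27 + 9*l*w)
(920 + 850)*((10 + 1/(4 + R(-1, -3)))*(-5)) = (920 + 850)*((10 + 1/(4 + (-27 + 9*(-1)*(-3))))*(-5)) = 1770*((10 + 1/(4 + (-27 + 27)))*(-5)) = 1770*((10 + 1/(4 + 0))*(-5)) = 1770*((10 + 1/4)*(-5)) = 1770*((41/4)*(-5)) = 1770*(-205/4) = -181425/2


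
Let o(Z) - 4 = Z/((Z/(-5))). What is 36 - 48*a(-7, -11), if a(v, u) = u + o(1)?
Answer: 612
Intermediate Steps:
o(Z) = -1 (o(Z) = 4 + Z/((Z/(-5))) = 4 + Z/((Z*(-⅕))) = 4 + Z/((-Z/5)) = 4 + Z*(-5/Z) = 4 - 5 = -1)
a(v, u) = -1 + u (a(v, u) = u - 1 = -1 + u)
36 - 48*a(-7, -11) = 36 - 48*(-1 - 11) = 36 - 48*(-12) = 36 + 576 = 612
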